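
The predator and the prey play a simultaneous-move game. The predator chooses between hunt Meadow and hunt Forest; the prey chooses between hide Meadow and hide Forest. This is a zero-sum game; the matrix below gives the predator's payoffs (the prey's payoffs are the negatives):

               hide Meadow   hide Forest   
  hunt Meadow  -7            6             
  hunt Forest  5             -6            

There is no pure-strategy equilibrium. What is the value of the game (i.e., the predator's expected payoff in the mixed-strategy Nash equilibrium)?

v = -1/2

The prey's mix must leave the predator indifferent between hunt Meadow and hunt Forest.
  the predator's payoff to hunt Meadow: q·(-7) + (1−q)·6 = -13q + 6
  the predator's payoff to hunt Forest: q·5 + (1−q)·(-6) = 11q - 6
  -13q + 6 = 11q - 6  ⇒  -24q = -12  ⇒  q = 1/2.
The value is the predator's expected payoff against this mix (using hunt Meadow): (1/2)·(-7) + (1/2)·6 = -1/2.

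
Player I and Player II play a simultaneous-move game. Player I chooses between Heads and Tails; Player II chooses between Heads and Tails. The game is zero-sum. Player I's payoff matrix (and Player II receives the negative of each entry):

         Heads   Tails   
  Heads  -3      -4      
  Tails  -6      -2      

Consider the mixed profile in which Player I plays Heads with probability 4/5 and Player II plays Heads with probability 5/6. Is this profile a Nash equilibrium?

No

Given Player II's mix q = 5/6, Player I's payoff from Heads is -19/6 but from Tails is -16/3. Player I strictly prefers Heads, so Player I would not mix.
So the proposed profile is not a Nash equilibrium.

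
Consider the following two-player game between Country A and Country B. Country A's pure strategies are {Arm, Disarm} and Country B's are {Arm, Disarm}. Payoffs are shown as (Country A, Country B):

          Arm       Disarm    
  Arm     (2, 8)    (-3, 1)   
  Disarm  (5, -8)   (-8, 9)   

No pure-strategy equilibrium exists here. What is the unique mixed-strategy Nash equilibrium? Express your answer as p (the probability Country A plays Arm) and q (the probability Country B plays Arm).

For Country B to be willing to mix, Country B must be indifferent between Arm and Disarm, which pins down Country A's mix.
  Country B's payoff to Arm: p·8 + (1−p)·(-8) = 16p - 8
  Country B's payoff to Disarm: p·1 + (1−p)·9 = -8p + 9
  16p - 8 = -8p + 9  ⇒  24p = 17  ⇒  p = 17/24.
Set Country A's expected payoff from Arm equal to that from Disarm:
  Country A's expected payoff from Arm: q·2 + (1−q)·(-3) = 5q - 3
  Country A's expected payoff from Disarm: q·5 + (1−q)·(-8) = 13q - 8
  5q - 3 = 13q - 8  ⇒  -8q = -5  ⇒  q = 5/8.

p = 17/24, q = 5/8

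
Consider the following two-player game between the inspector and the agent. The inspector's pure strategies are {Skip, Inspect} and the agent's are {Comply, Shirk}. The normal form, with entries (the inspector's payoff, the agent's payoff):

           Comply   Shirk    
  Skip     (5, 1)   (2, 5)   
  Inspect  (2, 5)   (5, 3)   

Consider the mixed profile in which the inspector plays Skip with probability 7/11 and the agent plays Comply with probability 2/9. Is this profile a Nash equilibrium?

Given the inspector's mix p = 7/11, the agent's payoff from Comply is 27/11 but from Shirk is 47/11. The agent strictly prefers Shirk, so the agent would not mix.
So the proposed profile is not a Nash equilibrium.

No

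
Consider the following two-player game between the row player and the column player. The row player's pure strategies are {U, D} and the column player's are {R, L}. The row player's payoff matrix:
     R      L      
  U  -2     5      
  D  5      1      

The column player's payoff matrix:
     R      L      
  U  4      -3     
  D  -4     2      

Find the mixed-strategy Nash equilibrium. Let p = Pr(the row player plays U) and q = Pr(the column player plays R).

p = 6/13, q = 4/11

The row player's mix must leave the column player indifferent between R and L.
  the column player's expected payoff from R: p·4 + (1−p)·(-4) = 8p - 4
  the column player's expected payoff from L: p·(-3) + (1−p)·2 = -5p + 2
  8p - 4 = -5p + 2  ⇒  13p = 6  ⇒  p = 6/13.
For the row player to be willing to mix, the row player must be indifferent between U and D, which pins down the column player's mix.
  the row player's payoff from U: q·(-2) + (1−q)·5 = -7q + 5
  the row player's payoff from D: q·5 + (1−q)·1 = 4q + 1
  -7q + 5 = 4q + 1  ⇒  -11q = -4  ⇒  q = 4/11.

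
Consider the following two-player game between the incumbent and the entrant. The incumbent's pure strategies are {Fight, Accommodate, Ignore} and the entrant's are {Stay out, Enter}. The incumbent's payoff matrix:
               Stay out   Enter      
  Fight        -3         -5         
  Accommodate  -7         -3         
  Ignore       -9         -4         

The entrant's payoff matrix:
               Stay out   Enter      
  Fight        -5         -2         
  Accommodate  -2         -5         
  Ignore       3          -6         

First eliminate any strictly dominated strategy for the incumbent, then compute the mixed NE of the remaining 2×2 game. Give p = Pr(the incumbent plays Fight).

p = 1/2

The incumbent's strategy Ignore is strictly dominated by Accommodate: -7 > -9 and -3 > -4. Eliminate Ignore.
In a mixed equilibrium the entrant is indifferent between Stay out and Enter; this condition fixes p.
  the entrant's payoff from Stay out: p·(-5) + (1−p)·(-2) = -3p - 2
  the entrant's payoff from Enter: p·(-2) + (1−p)·(-5) = 3p - 5
  -3p - 2 = 3p - 5  ⇒  -6p = -3  ⇒  p = 1/2.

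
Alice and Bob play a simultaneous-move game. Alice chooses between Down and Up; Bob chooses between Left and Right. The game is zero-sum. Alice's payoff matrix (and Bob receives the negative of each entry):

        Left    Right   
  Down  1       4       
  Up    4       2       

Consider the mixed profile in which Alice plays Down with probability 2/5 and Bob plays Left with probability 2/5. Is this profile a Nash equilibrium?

Yes

Check Bob's indifference given Alice's mix p = 2/5:
  payoff from Left = -14/5; payoff from Right = -14/5 — equal.
Check Alice's indifference given Bob's mix q = 2/5:
  payoff from Down = 14/5; payoff from Up = 14/5 — equal.
Both players are indifferent, so neither can profitably deviate.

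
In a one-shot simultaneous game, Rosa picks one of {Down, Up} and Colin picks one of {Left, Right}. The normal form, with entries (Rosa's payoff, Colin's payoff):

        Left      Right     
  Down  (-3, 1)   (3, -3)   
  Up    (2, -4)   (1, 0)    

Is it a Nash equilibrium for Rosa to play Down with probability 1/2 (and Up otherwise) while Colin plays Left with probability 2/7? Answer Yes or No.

Check Colin's indifference given Rosa's mix p = 1/2:
  payoff from Left = -3/2; payoff from Right = -3/2 — equal.
Check Rosa's indifference given Colin's mix q = 2/7:
  payoff from Down = 9/7; payoff from Up = 9/7 — equal.
Both players are indifferent, so neither can profitably deviate.

Yes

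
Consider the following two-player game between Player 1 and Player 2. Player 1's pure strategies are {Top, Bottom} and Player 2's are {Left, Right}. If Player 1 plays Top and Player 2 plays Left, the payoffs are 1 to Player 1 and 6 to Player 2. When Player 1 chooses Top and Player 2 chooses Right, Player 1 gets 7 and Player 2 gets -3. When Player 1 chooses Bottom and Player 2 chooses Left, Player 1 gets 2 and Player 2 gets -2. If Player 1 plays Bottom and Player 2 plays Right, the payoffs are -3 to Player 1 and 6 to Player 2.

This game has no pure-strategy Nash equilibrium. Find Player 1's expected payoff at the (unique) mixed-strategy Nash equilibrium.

17/11

For Player 1 to be willing to mix, Player 1 must be indifferent between Top and Bottom, which pins down Player 2's mix.
  Player 1's expected payoff from Top: q·1 + (1−q)·7 = -6q + 7
  Player 1's expected payoff from Bottom: q·2 + (1−q)·(-3) = 5q - 3
  -6q + 7 = 5q - 3  ⇒  -11q = -10  ⇒  q = 10/11.
At equilibrium Player 1 is indifferent across rows, so Player 1's payoff equals the payoff from Top: (10/11)·1 + (1/11)·7 = 17/11.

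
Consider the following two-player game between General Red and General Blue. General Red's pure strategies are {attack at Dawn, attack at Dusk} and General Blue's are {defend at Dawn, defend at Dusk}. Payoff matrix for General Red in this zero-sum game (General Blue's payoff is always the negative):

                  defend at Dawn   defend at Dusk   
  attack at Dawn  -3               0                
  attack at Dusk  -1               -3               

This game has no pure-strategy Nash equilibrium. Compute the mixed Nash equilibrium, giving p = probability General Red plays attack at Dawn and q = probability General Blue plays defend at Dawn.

For General Blue to be willing to mix, General Blue must be indifferent between defend at Dawn and defend at Dusk, which pins down General Red's mix.
  General Blue's payoff to defend at Dawn: p·3 + (1−p)·1 = 2p + 1
  General Blue's payoff to defend at Dusk: p·0 + (1−p)·3 = -3p + 3
  2p + 1 = -3p + 3  ⇒  5p = 2  ⇒  p = 2/5.
For General Red to be willing to mix, General Red must be indifferent between attack at Dawn and attack at Dusk, which pins down General Blue's mix.
  General Red's expected payoff from attack at Dawn: q·(-3) + (1−q)·0 = -3q
  General Red's expected payoff from attack at Dusk: q·(-1) + (1−q)·(-3) = 2q - 3
  -3q = 2q - 3  ⇒  -5q = -3  ⇒  q = 3/5.

p = 2/5, q = 3/5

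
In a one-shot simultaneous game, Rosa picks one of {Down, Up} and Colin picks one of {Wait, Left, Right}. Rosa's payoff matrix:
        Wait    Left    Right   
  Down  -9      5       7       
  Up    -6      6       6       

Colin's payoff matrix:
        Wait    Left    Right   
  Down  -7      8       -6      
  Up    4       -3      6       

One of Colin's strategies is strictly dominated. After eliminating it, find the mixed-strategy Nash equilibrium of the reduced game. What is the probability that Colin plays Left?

q = 1/2

Colin's strategy Wait is strictly dominated by Right: -6 > -7 and 6 > 4. Eliminate Wait.
Rosa's indifference between Down and Up determines Colin's mixing probability q:
  Rosa's payoff from Down: q·5 + (1−q)·7 = -2q + 7
  Rosa's payoff from Up: q·6 + (1−q)·6 = 6
  -2q + 7 = 6  ⇒  -2q = -1  ⇒  q = 1/2.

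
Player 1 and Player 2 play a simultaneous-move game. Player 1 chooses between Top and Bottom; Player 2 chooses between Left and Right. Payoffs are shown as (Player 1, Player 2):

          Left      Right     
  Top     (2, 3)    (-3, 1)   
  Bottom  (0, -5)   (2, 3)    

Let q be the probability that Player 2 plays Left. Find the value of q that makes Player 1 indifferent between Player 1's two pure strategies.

Set Player 1's expected payoff from Top equal to that from Bottom:
  Player 1's expected payoff from Top: q·2 + (1−q)·(-3) = 5q - 3
  Player 1's expected payoff from Bottom: q·0 + (1−q)·2 = -2q + 2
  5q - 3 = -2q + 2  ⇒  7q = 5  ⇒  q = 5/7.

q = 5/7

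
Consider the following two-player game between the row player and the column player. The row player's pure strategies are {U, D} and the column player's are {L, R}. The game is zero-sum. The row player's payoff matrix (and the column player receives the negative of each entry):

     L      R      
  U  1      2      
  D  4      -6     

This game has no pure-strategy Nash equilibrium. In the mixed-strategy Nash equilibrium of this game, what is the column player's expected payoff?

-14/11

Set the column player's expected payoff from L equal to that from R:
  the column player's payoff to L: p·(-1) + (1−p)·(-4) = 3p - 4
  the column player's payoff to R: p·(-2) + (1−p)·6 = -8p + 6
  3p - 4 = -8p + 6  ⇒  11p = 10  ⇒  p = 10/11.
At equilibrium the column player is indifferent across columns, so the column player's payoff equals the payoff from L: (10/11)·(-1) + (1/11)·(-4) = -14/11.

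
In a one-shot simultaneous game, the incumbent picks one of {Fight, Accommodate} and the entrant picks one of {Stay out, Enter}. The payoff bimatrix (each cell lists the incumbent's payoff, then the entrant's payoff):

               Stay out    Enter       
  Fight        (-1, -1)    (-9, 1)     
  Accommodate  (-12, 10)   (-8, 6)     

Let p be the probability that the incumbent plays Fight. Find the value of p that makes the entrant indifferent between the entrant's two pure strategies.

Set the entrant's expected payoff from Stay out equal to that from Enter:
  the entrant's expected payoff from Stay out: p·(-1) + (1−p)·10 = -11p + 10
  the entrant's expected payoff from Enter: p·1 + (1−p)·6 = -5p + 6
  -11p + 10 = -5p + 6  ⇒  -6p = -4  ⇒  p = 2/3.

p = 2/3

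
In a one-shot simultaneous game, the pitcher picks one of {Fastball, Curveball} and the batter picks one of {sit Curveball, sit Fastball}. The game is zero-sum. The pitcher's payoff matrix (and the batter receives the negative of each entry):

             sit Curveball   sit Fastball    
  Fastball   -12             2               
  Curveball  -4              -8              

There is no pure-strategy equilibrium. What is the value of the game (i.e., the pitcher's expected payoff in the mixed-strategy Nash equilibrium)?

Set the pitcher's expected payoff from Fastball equal to that from Curveball:
  the pitcher's payoff to Fastball: q·(-12) + (1−q)·2 = -14q + 2
  the pitcher's payoff to Curveball: q·(-4) + (1−q)·(-8) = 4q - 8
  -14q + 2 = 4q - 8  ⇒  -18q = -10  ⇒  q = 5/9.
The value is the pitcher's expected payoff against this mix (using Fastball): (5/9)·(-12) + (4/9)·2 = -52/9.

v = -52/9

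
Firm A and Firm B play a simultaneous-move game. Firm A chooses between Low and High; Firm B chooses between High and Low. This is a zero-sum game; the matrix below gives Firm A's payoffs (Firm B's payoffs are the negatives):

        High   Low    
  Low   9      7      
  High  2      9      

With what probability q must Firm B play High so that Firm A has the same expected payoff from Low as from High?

q = 2/9

In a mixed equilibrium Firm A is indifferent between Low and High; this condition fixes q.
  Firm A's expected payoff from Low: q·9 + (1−q)·7 = 2q + 7
  Firm A's expected payoff from High: q·2 + (1−q)·9 = -7q + 9
  2q + 7 = -7q + 9  ⇒  9q = 2  ⇒  q = 2/9.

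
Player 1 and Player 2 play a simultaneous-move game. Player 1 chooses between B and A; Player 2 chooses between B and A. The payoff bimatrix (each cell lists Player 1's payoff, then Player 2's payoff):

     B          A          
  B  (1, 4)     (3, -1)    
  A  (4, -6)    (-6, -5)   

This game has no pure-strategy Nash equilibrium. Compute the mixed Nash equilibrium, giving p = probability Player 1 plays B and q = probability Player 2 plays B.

In a mixed equilibrium Player 2 is indifferent between B and A; this condition fixes p.
  Player 2's payoff to B: p·4 + (1−p)·(-6) = 10p - 6
  Player 2's payoff to A: p·(-1) + (1−p)·(-5) = 4p - 5
  10p - 6 = 4p - 5  ⇒  6p = 1  ⇒  p = 1/6.
Player 2's mix must leave Player 1 indifferent between B and A.
  Player 1's payoff to B: q·1 + (1−q)·3 = -2q + 3
  Player 1's payoff to A: q·4 + (1−q)·(-6) = 10q - 6
  -2q + 3 = 10q - 6  ⇒  -12q = -9  ⇒  q = 3/4.

p = 1/6, q = 3/4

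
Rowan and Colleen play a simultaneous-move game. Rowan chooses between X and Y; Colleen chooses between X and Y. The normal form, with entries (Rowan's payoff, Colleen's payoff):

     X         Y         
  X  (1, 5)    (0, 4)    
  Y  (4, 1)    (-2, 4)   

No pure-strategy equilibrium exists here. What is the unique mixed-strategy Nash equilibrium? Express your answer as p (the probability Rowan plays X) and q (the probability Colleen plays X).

In a mixed equilibrium Colleen is indifferent between X and Y; this condition fixes p.
  Colleen's payoff to X: p·5 + (1−p)·1 = 4p + 1
  Colleen's payoff to Y: p·4 + (1−p)·4 = 4
  4p + 1 = 4  ⇒  4p = 3  ⇒  p = 3/4.
In a mixed equilibrium Rowan is indifferent between X and Y; this condition fixes q.
  Rowan's expected payoff from X: q·1 + (1−q)·0 = q
  Rowan's expected payoff from Y: q·4 + (1−q)·(-2) = 6q - 2
  q = 6q - 2  ⇒  -5q = -2  ⇒  q = 2/5.

p = 3/4, q = 2/5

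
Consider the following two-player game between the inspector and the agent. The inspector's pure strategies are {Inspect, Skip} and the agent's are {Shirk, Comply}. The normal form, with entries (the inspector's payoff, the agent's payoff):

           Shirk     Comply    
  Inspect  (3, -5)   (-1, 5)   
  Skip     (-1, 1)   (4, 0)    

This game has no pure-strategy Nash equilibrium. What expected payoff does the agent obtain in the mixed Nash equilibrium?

5/11

For the agent to be willing to mix, the agent must be indifferent between Shirk and Comply, which pins down the inspector's mix.
  the agent's payoff to Shirk: p·(-5) + (1−p)·1 = -6p + 1
  the agent's payoff to Comply: p·5 + (1−p)·0 = 5p
  -6p + 1 = 5p  ⇒  -11p = -1  ⇒  p = 1/11.
At equilibrium the agent is indifferent across columns, so the agent's payoff equals the payoff from Shirk: (1/11)·(-5) + (10/11)·1 = 5/11.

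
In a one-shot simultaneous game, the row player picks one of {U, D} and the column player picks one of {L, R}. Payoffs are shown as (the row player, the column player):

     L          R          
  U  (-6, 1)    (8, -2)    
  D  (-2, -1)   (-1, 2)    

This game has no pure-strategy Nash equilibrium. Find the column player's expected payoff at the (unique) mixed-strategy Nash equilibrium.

The column player's indifference between L and R determines the row player's mixing probability p:
  the column player's payoff to L: p·1 + (1−p)·(-1) = 2p - 1
  the column player's payoff to R: p·(-2) + (1−p)·2 = -4p + 2
  2p - 1 = -4p + 2  ⇒  6p = 3  ⇒  p = 1/2.
At equilibrium the column player is indifferent across columns, so the column player's payoff equals the payoff from L: (1/2)·1 + (1/2)·(-1) = 0.

0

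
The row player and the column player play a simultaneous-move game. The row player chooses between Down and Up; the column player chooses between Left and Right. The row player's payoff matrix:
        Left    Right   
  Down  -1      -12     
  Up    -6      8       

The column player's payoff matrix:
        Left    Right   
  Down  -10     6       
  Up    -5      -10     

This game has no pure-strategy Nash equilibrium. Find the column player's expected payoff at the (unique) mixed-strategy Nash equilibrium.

-130/21

The column player's indifference between Left and Right determines the row player's mixing probability p:
  the column player's payoff from Left: p·(-10) + (1−p)·(-5) = -5p - 5
  the column player's payoff from Right: p·6 + (1−p)·(-10) = 16p - 10
  -5p - 5 = 16p - 10  ⇒  -21p = -5  ⇒  p = 5/21.
At equilibrium the column player is indifferent across columns, so the column player's payoff equals the payoff from Left: (5/21)·(-10) + (16/21)·(-5) = -130/21.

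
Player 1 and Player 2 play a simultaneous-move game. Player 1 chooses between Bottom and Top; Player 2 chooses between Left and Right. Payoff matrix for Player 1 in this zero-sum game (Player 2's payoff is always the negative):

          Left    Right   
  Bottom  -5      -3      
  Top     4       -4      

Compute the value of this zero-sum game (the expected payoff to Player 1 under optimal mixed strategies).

In a mixed equilibrium Player 1 is indifferent between Bottom and Top; this condition fixes q.
  Player 1's expected payoff from Bottom: q·(-5) + (1−q)·(-3) = -2q - 3
  Player 1's expected payoff from Top: q·4 + (1−q)·(-4) = 8q - 4
  -2q - 3 = 8q - 4  ⇒  -10q = -1  ⇒  q = 1/10.
The value is Player 1's expected payoff against this mix (using Bottom): (1/10)·(-5) + (9/10)·(-3) = -16/5.

v = -16/5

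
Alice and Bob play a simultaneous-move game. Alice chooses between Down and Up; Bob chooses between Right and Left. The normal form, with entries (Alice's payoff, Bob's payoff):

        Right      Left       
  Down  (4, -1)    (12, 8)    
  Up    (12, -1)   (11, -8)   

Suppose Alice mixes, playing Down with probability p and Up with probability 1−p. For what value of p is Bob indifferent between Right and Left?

p = 7/16

Alice's mix must leave Bob indifferent between Right and Left.
  Bob's expected payoff from Right: p·(-1) + (1−p)·(-1) = -1
  Bob's expected payoff from Left: p·8 + (1−p)·(-8) = 16p - 8
  -1 = 16p - 8  ⇒  -16p = -7  ⇒  p = 7/16.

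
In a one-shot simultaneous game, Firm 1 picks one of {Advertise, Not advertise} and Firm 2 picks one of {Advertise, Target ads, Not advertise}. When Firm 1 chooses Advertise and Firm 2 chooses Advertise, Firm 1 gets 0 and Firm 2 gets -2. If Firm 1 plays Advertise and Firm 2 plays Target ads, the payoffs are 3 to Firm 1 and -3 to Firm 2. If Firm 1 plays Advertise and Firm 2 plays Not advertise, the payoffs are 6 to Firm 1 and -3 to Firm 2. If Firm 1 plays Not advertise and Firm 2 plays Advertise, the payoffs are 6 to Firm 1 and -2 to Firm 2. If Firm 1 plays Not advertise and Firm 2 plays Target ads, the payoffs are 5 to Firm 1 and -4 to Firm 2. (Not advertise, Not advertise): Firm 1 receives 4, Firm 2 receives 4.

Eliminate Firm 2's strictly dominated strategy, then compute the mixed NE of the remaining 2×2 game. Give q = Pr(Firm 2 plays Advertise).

Firm 2's strategy Target ads is strictly dominated by Advertise: -2 > -3 and -2 > -4. Eliminate Target ads.
Set Firm 1's expected payoff from Advertise equal to that from Not advertise:
  Firm 1's expected payoff from Advertise: q·0 + (1−q)·6 = -6q + 6
  Firm 1's expected payoff from Not advertise: q·6 + (1−q)·4 = 2q + 4
  -6q + 6 = 2q + 4  ⇒  -8q = -2  ⇒  q = 1/4.

q = 1/4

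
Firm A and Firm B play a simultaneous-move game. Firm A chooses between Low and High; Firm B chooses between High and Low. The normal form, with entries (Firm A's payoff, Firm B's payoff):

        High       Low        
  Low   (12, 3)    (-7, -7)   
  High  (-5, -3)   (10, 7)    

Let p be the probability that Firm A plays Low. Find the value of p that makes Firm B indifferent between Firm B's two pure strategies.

p = 1/2

Set Firm B's expected payoff from High equal to that from Low:
  Firm B's payoff to High: p·3 + (1−p)·(-3) = 6p - 3
  Firm B's payoff to Low: p·(-7) + (1−p)·7 = -14p + 7
  6p - 3 = -14p + 7  ⇒  20p = 10  ⇒  p = 1/2.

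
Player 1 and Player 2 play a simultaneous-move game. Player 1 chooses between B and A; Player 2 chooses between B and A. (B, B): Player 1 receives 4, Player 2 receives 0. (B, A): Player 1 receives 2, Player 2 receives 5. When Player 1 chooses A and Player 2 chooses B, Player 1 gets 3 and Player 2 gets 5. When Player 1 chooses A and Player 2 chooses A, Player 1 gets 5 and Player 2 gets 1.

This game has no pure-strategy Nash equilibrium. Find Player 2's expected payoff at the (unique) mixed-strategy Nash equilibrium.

Player 1's mix must leave Player 2 indifferent between B and A.
  Player 2's payoff from B: p·0 + (1−p)·5 = -5p + 5
  Player 2's payoff from A: p·5 + (1−p)·1 = 4p + 1
  -5p + 5 = 4p + 1  ⇒  -9p = -4  ⇒  p = 4/9.
At equilibrium Player 2 is indifferent across columns, so Player 2's payoff equals the payoff from B: (4/9)·0 + (5/9)·5 = 25/9.

25/9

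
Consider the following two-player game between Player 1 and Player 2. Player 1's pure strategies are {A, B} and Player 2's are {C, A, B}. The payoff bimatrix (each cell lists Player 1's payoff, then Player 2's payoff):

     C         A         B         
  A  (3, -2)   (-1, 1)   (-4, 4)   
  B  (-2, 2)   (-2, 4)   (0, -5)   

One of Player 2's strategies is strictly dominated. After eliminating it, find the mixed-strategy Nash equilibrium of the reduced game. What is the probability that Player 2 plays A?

q = 4/5

Player 2's strategy C is strictly dominated by A: 1 > -2 and 4 > 2. Eliminate C.
For Player 1 to be willing to mix, Player 1 must be indifferent between A and B, which pins down Player 2's mix.
  Player 1's expected payoff from A: q·(-1) + (1−q)·(-4) = 3q - 4
  Player 1's expected payoff from B: q·(-2) + (1−q)·0 = -2q
  3q - 4 = -2q  ⇒  5q = 4  ⇒  q = 4/5.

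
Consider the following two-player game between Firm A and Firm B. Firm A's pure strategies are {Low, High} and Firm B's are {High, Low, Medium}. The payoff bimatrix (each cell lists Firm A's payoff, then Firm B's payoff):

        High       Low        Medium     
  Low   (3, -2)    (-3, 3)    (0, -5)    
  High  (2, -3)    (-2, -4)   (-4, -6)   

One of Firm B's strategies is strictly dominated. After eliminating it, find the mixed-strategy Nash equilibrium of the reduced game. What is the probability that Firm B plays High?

Firm B's strategy Medium is strictly dominated by High: -2 > -5 and -3 > -6. Eliminate Medium.
Firm A's indifference between Low and High determines Firm B's mixing probability q:
  Firm A's payoff to Low: q·3 + (1−q)·(-3) = 6q - 3
  Firm A's payoff to High: q·2 + (1−q)·(-2) = 4q - 2
  6q - 3 = 4q - 2  ⇒  2q = 1  ⇒  q = 1/2.

q = 1/2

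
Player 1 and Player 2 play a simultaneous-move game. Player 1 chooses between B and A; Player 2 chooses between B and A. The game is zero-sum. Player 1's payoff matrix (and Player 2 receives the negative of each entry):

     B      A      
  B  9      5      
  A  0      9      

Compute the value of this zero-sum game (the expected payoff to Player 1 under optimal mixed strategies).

v = 81/13

Player 1's indifference between B and A determines Player 2's mixing probability q:
  Player 1's payoff from B: q·9 + (1−q)·5 = 4q + 5
  Player 1's payoff from A: q·0 + (1−q)·9 = -9q + 9
  4q + 5 = -9q + 9  ⇒  13q = 4  ⇒  q = 4/13.
The value is Player 1's expected payoff against this mix (using B): (4/13)·9 + (9/13)·5 = 81/13.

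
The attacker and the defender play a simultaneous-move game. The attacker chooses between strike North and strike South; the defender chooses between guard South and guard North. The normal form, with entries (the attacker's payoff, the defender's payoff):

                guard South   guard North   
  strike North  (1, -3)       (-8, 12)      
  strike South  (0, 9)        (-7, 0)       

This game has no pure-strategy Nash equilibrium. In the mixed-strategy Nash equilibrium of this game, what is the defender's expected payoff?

The attacker's mix must leave the defender indifferent between guard South and guard North.
  the defender's expected payoff from guard South: p·(-3) + (1−p)·9 = -12p + 9
  the defender's expected payoff from guard North: p·12 + (1−p)·0 = 12p
  -12p + 9 = 12p  ⇒  -24p = -9  ⇒  p = 3/8.
At equilibrium the defender is indifferent across columns, so the defender's payoff equals the payoff from guard South: (3/8)·(-3) + (5/8)·9 = 9/2.

9/2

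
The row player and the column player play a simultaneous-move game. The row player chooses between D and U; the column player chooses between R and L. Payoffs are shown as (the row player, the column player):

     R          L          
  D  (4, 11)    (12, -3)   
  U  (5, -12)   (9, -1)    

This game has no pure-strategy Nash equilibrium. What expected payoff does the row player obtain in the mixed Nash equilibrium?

The column player's mix must leave the row player indifferent between D and U.
  the row player's payoff from D: q·4 + (1−q)·12 = -8q + 12
  the row player's payoff from U: q·5 + (1−q)·9 = -4q + 9
  -8q + 12 = -4q + 9  ⇒  -4q = -3  ⇒  q = 3/4.
At equilibrium the row player is indifferent across rows, so the row player's payoff equals the payoff from D: (3/4)·4 + (1/4)·12 = 6.

6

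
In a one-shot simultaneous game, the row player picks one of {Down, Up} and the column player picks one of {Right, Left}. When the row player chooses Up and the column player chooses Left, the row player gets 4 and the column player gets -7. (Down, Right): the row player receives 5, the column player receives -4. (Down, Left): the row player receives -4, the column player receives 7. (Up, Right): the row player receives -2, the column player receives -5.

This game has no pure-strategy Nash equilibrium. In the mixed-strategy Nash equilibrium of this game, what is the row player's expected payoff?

In a mixed equilibrium the row player is indifferent between Down and Up; this condition fixes q.
  the row player's payoff to Down: q·5 + (1−q)·(-4) = 9q - 4
  the row player's payoff to Up: q·(-2) + (1−q)·4 = -6q + 4
  9q - 4 = -6q + 4  ⇒  15q = 8  ⇒  q = 8/15.
At equilibrium the row player is indifferent across rows, so the row player's payoff equals the payoff from Down: (8/15)·5 + (7/15)·(-4) = 4/5.

4/5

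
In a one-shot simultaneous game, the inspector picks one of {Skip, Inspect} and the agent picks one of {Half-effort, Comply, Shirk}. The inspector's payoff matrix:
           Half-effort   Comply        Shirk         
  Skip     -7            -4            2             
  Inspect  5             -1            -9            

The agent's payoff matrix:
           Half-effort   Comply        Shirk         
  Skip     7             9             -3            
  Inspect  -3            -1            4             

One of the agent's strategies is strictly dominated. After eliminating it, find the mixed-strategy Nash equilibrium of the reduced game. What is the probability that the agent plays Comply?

The agent's strategy Half-effort is strictly dominated by Comply: 9 > 7 and -1 > -3. Eliminate Half-effort.
For the inspector to be willing to mix, the inspector must be indifferent between Skip and Inspect, which pins down the agent's mix.
  the inspector's payoff from Skip: q·(-4) + (1−q)·2 = -6q + 2
  the inspector's payoff from Inspect: q·(-1) + (1−q)·(-9) = 8q - 9
  -6q + 2 = 8q - 9  ⇒  -14q = -11  ⇒  q = 11/14.

q = 11/14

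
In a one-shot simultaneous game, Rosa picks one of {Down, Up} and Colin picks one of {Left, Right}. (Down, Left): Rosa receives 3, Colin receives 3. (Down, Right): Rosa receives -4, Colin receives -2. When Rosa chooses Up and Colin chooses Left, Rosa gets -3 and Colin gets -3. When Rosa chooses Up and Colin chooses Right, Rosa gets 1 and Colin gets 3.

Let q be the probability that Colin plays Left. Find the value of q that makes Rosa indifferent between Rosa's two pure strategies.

q = 5/11

Set Rosa's expected payoff from Down equal to that from Up:
  Rosa's expected payoff from Down: q·3 + (1−q)·(-4) = 7q - 4
  Rosa's expected payoff from Up: q·(-3) + (1−q)·1 = -4q + 1
  7q - 4 = -4q + 1  ⇒  11q = 5  ⇒  q = 5/11.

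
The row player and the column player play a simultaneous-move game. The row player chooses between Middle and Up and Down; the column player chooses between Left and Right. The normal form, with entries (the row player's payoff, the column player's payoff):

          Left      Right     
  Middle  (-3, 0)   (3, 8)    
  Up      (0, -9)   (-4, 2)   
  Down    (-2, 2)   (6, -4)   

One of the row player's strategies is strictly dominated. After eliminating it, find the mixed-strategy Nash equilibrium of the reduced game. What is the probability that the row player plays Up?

The row player's strategy Middle is strictly dominated by Down: -2 > -3 and 6 > 3. Eliminate Middle.
The row player's mix must leave the column player indifferent between Left and Right.
  the column player's payoff from Left: p·(-9) + (1−p)·2 = -11p + 2
  the column player's payoff from Right: p·2 + (1−p)·(-4) = 6p - 4
  -11p + 2 = 6p - 4  ⇒  -17p = -6  ⇒  p = 6/17.

p = 6/17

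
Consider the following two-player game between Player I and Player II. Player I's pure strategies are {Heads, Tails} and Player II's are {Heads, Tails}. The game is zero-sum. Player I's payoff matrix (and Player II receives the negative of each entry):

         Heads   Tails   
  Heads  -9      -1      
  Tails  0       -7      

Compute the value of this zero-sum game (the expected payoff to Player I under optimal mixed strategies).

For Player I to be willing to mix, Player I must be indifferent between Heads and Tails, which pins down Player II's mix.
  Player I's payoff to Heads: q·(-9) + (1−q)·(-1) = -8q - 1
  Player I's payoff to Tails: q·0 + (1−q)·(-7) = 7q - 7
  -8q - 1 = 7q - 7  ⇒  -15q = -6  ⇒  q = 2/5.
The value is Player I's expected payoff against this mix (using Heads): (2/5)·(-9) + (3/5)·(-1) = -21/5.

v = -21/5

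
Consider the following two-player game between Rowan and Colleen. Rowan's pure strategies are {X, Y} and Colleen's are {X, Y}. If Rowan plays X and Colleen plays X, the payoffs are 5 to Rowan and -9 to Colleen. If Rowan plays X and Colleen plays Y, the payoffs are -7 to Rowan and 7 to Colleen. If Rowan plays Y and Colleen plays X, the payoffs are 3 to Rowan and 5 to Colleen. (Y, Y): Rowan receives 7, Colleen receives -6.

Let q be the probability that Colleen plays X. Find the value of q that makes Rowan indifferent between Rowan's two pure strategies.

q = 7/8

For Rowan to be willing to mix, Rowan must be indifferent between X and Y, which pins down Colleen's mix.
  Rowan's payoff from X: q·5 + (1−q)·(-7) = 12q - 7
  Rowan's payoff from Y: q·3 + (1−q)·7 = -4q + 7
  12q - 7 = -4q + 7  ⇒  16q = 14  ⇒  q = 7/8.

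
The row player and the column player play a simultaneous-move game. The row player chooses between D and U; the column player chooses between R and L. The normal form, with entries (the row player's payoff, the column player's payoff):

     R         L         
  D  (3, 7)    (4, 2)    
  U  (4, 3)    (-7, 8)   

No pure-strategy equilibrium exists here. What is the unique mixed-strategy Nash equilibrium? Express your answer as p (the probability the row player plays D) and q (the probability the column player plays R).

The row player's mix must leave the column player indifferent between R and L.
  the column player's payoff from R: p·7 + (1−p)·3 = 4p + 3
  the column player's payoff from L: p·2 + (1−p)·8 = -6p + 8
  4p + 3 = -6p + 8  ⇒  10p = 5  ⇒  p = 1/2.
Set the row player's expected payoff from D equal to that from U:
  the row player's payoff to D: q·3 + (1−q)·4 = -q + 4
  the row player's payoff to U: q·4 + (1−q)·(-7) = 11q - 7
  -q + 4 = 11q - 7  ⇒  -12q = -11  ⇒  q = 11/12.

p = 1/2, q = 11/12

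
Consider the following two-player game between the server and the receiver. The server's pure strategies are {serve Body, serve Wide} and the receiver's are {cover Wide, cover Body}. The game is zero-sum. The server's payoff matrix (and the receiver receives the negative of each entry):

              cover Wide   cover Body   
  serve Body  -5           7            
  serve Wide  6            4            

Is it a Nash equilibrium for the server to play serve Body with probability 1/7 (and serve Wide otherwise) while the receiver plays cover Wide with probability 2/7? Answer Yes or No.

Given the receiver's mix q = 2/7, the server's payoff from serve Body is 25/7 but from serve Wide is 32/7. The server strictly prefers serve Wide, so the server would not mix.
So the proposed profile is not a Nash equilibrium.

No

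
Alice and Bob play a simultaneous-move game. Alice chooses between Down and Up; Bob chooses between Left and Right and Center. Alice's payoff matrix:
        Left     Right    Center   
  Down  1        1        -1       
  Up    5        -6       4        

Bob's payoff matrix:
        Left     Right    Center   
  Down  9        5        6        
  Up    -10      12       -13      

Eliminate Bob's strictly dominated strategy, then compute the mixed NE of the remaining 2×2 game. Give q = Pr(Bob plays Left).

q = 7/11

Bob's strategy Center is strictly dominated by Left: 9 > 6 and -10 > -13. Eliminate Center.
Alice's indifference between Down and Up determines Bob's mixing probability q:
  Alice's payoff from Down: q·1 + (1−q)·1 = 1
  Alice's payoff from Up: q·5 + (1−q)·(-6) = 11q - 6
  1 = 11q - 6  ⇒  -11q = -7  ⇒  q = 7/11.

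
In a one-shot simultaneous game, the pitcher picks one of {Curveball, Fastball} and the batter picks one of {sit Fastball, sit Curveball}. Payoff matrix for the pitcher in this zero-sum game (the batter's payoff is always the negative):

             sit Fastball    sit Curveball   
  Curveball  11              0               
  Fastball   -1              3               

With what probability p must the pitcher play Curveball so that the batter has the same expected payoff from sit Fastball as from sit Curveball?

p = 4/15

The batter's indifference between sit Fastball and sit Curveball determines the pitcher's mixing probability p:
  the batter's payoff to sit Fastball: p·(-11) + (1−p)·1 = -12p + 1
  the batter's payoff to sit Curveball: p·0 + (1−p)·(-3) = 3p - 3
  -12p + 1 = 3p - 3  ⇒  -15p = -4  ⇒  p = 4/15.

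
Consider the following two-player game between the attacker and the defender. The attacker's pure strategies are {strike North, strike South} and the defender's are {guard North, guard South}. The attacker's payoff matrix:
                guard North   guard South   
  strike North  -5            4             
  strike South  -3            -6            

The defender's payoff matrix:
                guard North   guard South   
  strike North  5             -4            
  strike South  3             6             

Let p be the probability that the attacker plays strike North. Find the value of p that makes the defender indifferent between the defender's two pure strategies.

For the defender to be willing to mix, the defender must be indifferent between guard North and guard South, which pins down the attacker's mix.
  the defender's payoff to guard North: p·5 + (1−p)·3 = 2p + 3
  the defender's payoff to guard South: p·(-4) + (1−p)·6 = -10p + 6
  2p + 3 = -10p + 6  ⇒  12p = 3  ⇒  p = 1/4.

p = 1/4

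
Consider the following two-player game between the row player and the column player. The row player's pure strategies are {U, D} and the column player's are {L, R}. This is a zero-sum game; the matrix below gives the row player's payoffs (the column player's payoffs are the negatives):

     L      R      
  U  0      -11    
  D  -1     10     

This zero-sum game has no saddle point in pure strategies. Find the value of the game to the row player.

The row player's indifference between U and D determines the column player's mixing probability q:
  the row player's expected payoff from U: q·0 + (1−q)·(-11) = 11q - 11
  the row player's expected payoff from D: q·(-1) + (1−q)·10 = -11q + 10
  11q - 11 = -11q + 10  ⇒  22q = 21  ⇒  q = 21/22.
The value is the row player's expected payoff against this mix (using U): (21/22)·0 + (1/22)·(-11) = -1/2.

v = -1/2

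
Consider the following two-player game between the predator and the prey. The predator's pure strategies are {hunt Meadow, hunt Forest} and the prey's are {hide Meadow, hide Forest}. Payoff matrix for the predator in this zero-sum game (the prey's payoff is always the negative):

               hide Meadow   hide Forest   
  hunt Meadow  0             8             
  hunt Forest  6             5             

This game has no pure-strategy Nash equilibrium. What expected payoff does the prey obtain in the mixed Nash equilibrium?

The predator's mix must leave the prey indifferent between hide Meadow and hide Forest.
  the prey's expected payoff from hide Meadow: p·0 + (1−p)·(-6) = 6p - 6
  the prey's expected payoff from hide Forest: p·(-8) + (1−p)·(-5) = -3p - 5
  6p - 6 = -3p - 5  ⇒  9p = 1  ⇒  p = 1/9.
At equilibrium the prey is indifferent across columns, so the prey's payoff equals the payoff from hide Meadow: (1/9)·0 + (8/9)·(-6) = -16/3.

-16/3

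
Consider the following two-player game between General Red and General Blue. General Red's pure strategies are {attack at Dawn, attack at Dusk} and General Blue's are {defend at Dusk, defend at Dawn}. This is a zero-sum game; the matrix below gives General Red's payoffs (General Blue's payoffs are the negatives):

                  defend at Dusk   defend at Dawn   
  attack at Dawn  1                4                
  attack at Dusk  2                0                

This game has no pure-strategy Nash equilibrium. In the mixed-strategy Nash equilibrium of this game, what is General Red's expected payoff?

8/5

For General Red to be willing to mix, General Red must be indifferent between attack at Dawn and attack at Dusk, which pins down General Blue's mix.
  General Red's payoff to attack at Dawn: q·1 + (1−q)·4 = -3q + 4
  General Red's payoff to attack at Dusk: q·2 + (1−q)·0 = 2q
  -3q + 4 = 2q  ⇒  -5q = -4  ⇒  q = 4/5.
At equilibrium General Red is indifferent across rows, so General Red's payoff equals the payoff from attack at Dawn: (4/5)·1 + (1/5)·4 = 8/5.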